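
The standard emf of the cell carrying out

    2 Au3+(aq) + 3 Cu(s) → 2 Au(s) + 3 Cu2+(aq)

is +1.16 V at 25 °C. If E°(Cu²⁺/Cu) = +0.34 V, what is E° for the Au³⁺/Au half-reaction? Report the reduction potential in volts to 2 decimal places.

In the reaction as written the Au³⁺/Au couple is reduced (cathode) and Cu²⁺/Cu is oxidized (anode), so E°cell = E°(Au³⁺/Au) − E°(Cu²⁺/Cu).
E°(Au³⁺/Au) = E°cell + E°(anode) = +1.16 + (+0.34) = +1.50 V.

+1.50 V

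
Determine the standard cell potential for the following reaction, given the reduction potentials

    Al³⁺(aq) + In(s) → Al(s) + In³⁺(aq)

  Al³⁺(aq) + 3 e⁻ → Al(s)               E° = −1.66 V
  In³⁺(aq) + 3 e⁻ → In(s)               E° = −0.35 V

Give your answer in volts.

In the reaction as written, Al³⁺(aq) is reduced (cathode) and In³⁺(aq) is produced by oxidation at the anode.
E°cell = E°(cathode) − E°(anode) = −1.66 − (−0.35) = −1.31 V.
The negative E°cell means the reaction is non-spontaneous in the direction written.

−1.31 V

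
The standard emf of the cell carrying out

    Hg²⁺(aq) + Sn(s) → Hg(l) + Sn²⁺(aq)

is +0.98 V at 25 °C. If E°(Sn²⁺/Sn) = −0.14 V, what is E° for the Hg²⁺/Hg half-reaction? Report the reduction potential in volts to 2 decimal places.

+0.84 V

In the reaction as written the Hg²⁺/Hg couple is reduced (cathode) and Sn²⁺/Sn is oxidized (anode), so E°cell = E°(Hg²⁺/Hg) − E°(Sn²⁺/Sn).
E°(Hg²⁺/Hg) = E°cell + E°(anode) = +0.98 + (−0.14) = +0.84 V.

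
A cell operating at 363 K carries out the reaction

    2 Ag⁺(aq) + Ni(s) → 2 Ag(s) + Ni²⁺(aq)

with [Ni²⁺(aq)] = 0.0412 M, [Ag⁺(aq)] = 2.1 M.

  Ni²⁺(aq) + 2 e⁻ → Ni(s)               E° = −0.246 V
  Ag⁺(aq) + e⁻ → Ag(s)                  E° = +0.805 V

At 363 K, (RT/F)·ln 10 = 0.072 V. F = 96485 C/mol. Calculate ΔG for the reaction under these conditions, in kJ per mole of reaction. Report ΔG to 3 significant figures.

The standard cell potential is +0.805 − (−0.246) = +1.051 V, with n = 2 electrons in the balanced equation.
The reaction quotient is [Ni²⁺(aq)] / [Ag⁺(aq)]^2 = 0.00934; by Nernst, E = +1.051 − (0.072/2)(−2.030) = +1.1241 V.
ΔG = −nFE = −(2)(96485)(+1.1241) J/mol = −217 kJ/mol.

−217 kJ/mol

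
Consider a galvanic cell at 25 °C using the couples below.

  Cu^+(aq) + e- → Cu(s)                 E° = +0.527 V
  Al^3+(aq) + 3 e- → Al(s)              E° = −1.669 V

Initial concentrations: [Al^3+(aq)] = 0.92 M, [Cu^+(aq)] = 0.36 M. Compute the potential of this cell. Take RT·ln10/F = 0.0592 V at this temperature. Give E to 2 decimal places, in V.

Since E°(Cu⁺/Cu) > E°(Al³⁺/Al), Cu⁺/Cu serves as the cathode.
E°cell = E°cat − E°an = +0.527 − (−1.669) = +2.196 V; n = 3.
For the overall reaction 3 Cu^+(aq) + Al(s) → 3 Cu(s) + Al^3+(aq), Q = [Al^3+(aq)] / [Cu^+(aq)]^3 = 19.7, giving log Q = 1.295.
Applying E = E° − (RT ln10/nF)·log Q gives +2.196 − (0.0592/3)(1.295) = +2.17 V.

+2.17 V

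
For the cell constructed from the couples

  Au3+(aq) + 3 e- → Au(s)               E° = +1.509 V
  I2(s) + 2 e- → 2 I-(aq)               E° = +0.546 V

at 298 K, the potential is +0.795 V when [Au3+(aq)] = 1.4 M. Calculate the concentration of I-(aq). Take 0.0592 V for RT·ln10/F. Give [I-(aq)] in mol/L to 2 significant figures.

With Au³⁺/Au at the cathode and I₂/I⁻ at the anode, E°cell = +1.509 − (+0.546) = +0.963 V (n = 6).
Since E = E° − (0.0592/n)·log Q, log Q = n(E° − E)/0.0592 = 17.027.
The balanced reaction is 2 Au3+(aq) + 6 I-(aq) → 2 Au(s) + 3 I2(s), so Q = 1 / ([Au3+(aq)]^2·[I-(aq)]^6).
Substituting the known concentrations and solving, log [I-(aq)] = −2.887 and [I-(aq)] = 0.0013 M.

0.0013 M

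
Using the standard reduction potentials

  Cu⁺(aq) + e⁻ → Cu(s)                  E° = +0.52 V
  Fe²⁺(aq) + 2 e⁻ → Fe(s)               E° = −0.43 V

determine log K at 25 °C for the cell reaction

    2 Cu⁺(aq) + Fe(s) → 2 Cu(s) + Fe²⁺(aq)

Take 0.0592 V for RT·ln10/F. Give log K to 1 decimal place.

log K = 32.1

The Cu⁺/Cu couple is reduced (cathode); E°cell = +0.52 − (−0.43) = +0.95 V with n = 2.
At equilibrium E = 0, so log K = nE°cell / 0.0592 = (2)(+0.95) / 0.0592 = 32.1.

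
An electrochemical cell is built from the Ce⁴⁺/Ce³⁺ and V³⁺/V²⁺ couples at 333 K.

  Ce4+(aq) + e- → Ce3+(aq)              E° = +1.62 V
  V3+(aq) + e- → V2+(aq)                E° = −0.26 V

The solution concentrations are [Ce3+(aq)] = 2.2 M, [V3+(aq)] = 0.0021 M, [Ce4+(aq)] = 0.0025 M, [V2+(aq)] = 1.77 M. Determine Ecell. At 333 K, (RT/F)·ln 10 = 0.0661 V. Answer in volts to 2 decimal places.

+1.88 V

The Ce⁴⁺/Ce³⁺ couple has the more positive E°, so it is the cathode; V³⁺/V²⁺ is the anode.
E°cell = E°cat − E°an = +1.62 − (−0.26) = +1.88 V; n = 1.
For the overall reaction Ce4+(aq) + V2+(aq) → Ce3+(aq) + V3+(aq), Q = ([Ce3+(aq)]·[V3+(aq)]) / ([Ce4+(aq)]·[V2+(aq)]) = 1.04, giving log Q = 0.019.
Applying E = E° − (RT ln10/nF)·log Q gives +1.88 − (0.0661/1)(0.019) = +1.88 V.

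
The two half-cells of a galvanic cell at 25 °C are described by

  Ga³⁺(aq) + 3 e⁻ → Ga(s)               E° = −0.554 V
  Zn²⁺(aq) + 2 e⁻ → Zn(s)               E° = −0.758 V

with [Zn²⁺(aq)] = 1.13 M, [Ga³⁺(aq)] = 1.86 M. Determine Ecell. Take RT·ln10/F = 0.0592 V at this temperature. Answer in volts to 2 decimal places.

Ga³⁺/Ga is reduced (cathode, E° = −0.554 V) and Zn²⁺/Zn is oxidized (anode).
E°cell = E°cat − E°an = −0.554 − (−0.758) = +0.204 V; n = 6.
The balanced reaction is 2 Ga³⁺(aq) + 3 Zn(s) → 2 Ga(s) + 3 Zn²⁺(aq), so Q = [Zn²⁺(aq)]^3 / [Ga³⁺(aq)]^2 = 0.417 and log Q = −0.380.
By the Nernst equation, E = +0.204 − (0.0592/6)·(−0.380) = +0.21 V.

+0.21 V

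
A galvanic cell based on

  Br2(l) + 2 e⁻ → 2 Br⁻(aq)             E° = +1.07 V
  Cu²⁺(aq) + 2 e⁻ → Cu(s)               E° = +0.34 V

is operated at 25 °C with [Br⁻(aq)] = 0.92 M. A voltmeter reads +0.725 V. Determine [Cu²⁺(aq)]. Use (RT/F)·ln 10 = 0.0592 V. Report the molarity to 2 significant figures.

1.7 M

Br₂/Br⁻ is the cathode (higher E°); E°cell = +1.07 − (+0.34) = +0.73 V with n = 2.
Rearranging E = E° − (0.0592/n)·log Q gives log Q = 2(+0.73 − (+0.725))/0.0592 = 0.169.
Balancing electrons gives Br2(l) + Cu(s) → 2 Br⁻(aq) + Cu²⁺(aq); thus Q = [Br⁻(aq)]^2·[Cu²⁺(aq)].
Isolating [Cu²⁺(aq)] in Q = 10^{0.169} yields log [Cu²⁺(aq)] = 0.241, i.e. 1.7 M.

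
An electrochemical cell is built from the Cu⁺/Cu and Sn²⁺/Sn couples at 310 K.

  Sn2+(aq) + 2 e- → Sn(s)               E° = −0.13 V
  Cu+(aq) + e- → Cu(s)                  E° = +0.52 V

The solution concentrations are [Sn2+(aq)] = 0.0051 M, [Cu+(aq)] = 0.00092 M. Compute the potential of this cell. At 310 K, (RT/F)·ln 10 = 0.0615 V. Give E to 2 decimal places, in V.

Since E°(Cu⁺/Cu) > E°(Sn²⁺/Sn), Cu⁺/Cu serves as the cathode.
E°cell = +0.52 − (−0.13) = +0.65 V, with n = 2 electrons transferred.
Balancing gives 2 Cu+(aq) + Sn(s) → 2 Cu(s) + Sn2+(aq); hence Q = [Sn2+(aq)] / [Cu+(aq)]^2 = 6.03×10^3 (log Q = 3.780).
Applying E = E° − (RT ln10/nF)·log Q gives +0.65 − (0.0615/2)(3.780) = +0.53 V.

+0.53 V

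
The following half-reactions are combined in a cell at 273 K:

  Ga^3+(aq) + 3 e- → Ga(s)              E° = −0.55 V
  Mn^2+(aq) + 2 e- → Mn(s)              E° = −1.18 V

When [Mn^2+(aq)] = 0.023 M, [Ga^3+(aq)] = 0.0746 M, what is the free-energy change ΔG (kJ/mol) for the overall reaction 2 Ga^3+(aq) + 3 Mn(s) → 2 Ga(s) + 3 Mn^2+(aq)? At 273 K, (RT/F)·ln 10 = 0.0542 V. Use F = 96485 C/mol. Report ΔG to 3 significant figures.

−379 kJ/mol

With Ga³⁺/Ga reduced at the cathode, E°cell = −0.55 − (−1.18) = +0.63 V and n = 6.
The reaction quotient is [Mn^2+(aq)]^3 / [Ga^3+(aq)]^2 = 0.00219; by Nernst, E = +0.63 − (0.0542/6)(−2.660) = +0.6540 V.
Finally ΔG = −nFE = −(6)(96485 C/mol)(+0.6540 V) = −379 kJ/mol.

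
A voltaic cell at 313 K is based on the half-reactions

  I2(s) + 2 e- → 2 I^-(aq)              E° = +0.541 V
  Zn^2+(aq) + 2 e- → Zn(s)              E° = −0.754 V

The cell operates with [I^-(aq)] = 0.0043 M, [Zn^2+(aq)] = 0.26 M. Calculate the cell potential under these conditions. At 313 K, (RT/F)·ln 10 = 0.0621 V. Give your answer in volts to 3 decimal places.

+1.460 V

The I₂/I⁻ couple has the more positive E°, so it is the cathode; Zn²⁺/Zn is the anode.
E°cell = E°cat − E°an = +0.541 − (−0.754) = +1.295 V; n = 2.
Balancing gives I2(s) + Zn(s) → 2 I^-(aq) + Zn^2+(aq); hence Q = [I^-(aq)]^2·[Zn^2+(aq)] = 4.81×10^−6 (log Q = −5.318).
Applying E = E° − (RT ln10/nF)·log Q gives +1.295 − (0.0621/2)(−5.318) = +1.460 V.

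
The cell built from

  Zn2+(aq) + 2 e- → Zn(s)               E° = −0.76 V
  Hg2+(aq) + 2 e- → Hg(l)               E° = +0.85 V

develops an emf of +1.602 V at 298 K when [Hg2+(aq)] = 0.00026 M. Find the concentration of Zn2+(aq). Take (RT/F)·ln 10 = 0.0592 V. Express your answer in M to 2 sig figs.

The Hg²⁺/Hg couple has the larger reduction potential, so it is the cathode: E°cell = +0.85 − (−0.76) = +1.61 V and n = 2.
From the Nernst equation, log Q = n(E° − E)/0.0592 = 2·(+1.61 − (+1.602))/0.0592 = 0.270.
For Hg2+(aq) + Zn(s) → Hg(l) + Zn2+(aq), the reaction quotient is Q = [Zn2+(aq)] / [Hg2+(aq)].
Substituting the known concentrations and solving, log [Zn2+(aq)] = −3.315 and [Zn2+(aq)] = 0.00048 M.

0.00048 M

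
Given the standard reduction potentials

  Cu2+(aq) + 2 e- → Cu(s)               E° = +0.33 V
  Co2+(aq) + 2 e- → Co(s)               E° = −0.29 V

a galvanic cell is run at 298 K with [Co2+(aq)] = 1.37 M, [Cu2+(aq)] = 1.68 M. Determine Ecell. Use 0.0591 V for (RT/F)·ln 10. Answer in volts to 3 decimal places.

+0.623 V

The Cu²⁺/Cu couple has the more positive E°, so it is the cathode; Co²⁺/Co is the anode.
E°cell = E°cat − E°an = +0.33 − (−0.29) = +0.62 V; n = 2.
The balanced reaction is Cu2+(aq) + Co(s) → Cu(s) + Co2+(aq), so Q = [Co2+(aq)] / [Cu2+(aq)] = 0.815 and log Q = −0.089.
Applying E = E° − (RT ln10/nF)·log Q gives +0.62 − (0.0591/2)(−0.089) = +0.623 V.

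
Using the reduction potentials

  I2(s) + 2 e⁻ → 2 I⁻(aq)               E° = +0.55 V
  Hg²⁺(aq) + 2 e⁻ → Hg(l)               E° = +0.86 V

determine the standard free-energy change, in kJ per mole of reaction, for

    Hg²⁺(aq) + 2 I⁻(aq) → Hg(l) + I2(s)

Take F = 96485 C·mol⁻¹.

In the reaction as written Hg²⁺(aq) is reduced, so the Hg²⁺/Hg couple is the cathode and I₂/I⁻ is the anode.
E°cell = +0.86 − (+0.55) = +0.31 V; balancing electrons gives n = 2.
ΔG° = −nFE°cell = −(2)(96485)(+0.31) J/mol = −59.8 kJ/mol.

−59.8 kJ/mol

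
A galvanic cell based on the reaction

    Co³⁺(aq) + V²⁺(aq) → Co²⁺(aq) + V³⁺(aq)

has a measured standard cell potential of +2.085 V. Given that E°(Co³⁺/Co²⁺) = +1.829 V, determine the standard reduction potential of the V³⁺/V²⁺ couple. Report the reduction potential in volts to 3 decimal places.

−0.256 V

In the reaction as written the Co³⁺/Co²⁺ couple is reduced (cathode) and V³⁺/V²⁺ is oxidized (anode), so E°cell = E°(Co³⁺/Co²⁺) − E°(V³⁺/V²⁺).
E°(V³⁺/V²⁺) = E°(cathode) − E°cell = +1.829 − (+2.085) = −0.256 V.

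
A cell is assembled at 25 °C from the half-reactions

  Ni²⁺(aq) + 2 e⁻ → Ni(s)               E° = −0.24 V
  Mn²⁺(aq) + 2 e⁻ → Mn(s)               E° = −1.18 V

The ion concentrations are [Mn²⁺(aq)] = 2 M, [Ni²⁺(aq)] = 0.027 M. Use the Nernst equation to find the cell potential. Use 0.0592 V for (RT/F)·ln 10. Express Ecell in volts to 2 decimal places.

+0.88 V

The Ni²⁺/Ni couple has the more positive E°, so it is the cathode; Mn²⁺/Mn is the anode.
E°cell = −0.24 − (−1.18) = +0.94 V, with n = 2 electrons transferred.
For the overall reaction Ni²⁺(aq) + Mn(s) → Ni(s) + Mn²⁺(aq), Q = [Mn²⁺(aq)] / [Ni²⁺(aq)] = 74.1, giving log Q = 1.870.
Applying E = E° − (RT ln10/nF)·log Q gives +0.94 − (0.0592/2)(1.870) = +0.88 V.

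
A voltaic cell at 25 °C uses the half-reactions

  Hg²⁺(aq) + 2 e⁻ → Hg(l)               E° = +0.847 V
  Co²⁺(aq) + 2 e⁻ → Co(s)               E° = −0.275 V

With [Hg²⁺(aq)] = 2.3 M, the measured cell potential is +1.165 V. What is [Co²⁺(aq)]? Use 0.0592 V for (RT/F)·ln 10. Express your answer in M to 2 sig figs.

Hg²⁺/Hg is the cathode (higher E°); E°cell = +0.847 − (−0.275) = +1.122 V with n = 2.
Since E = E° − (0.0592/n)·log Q, log Q = n(E° − E)/0.0592 = −1.453.
For Hg²⁺(aq) + Co(s) → Hg(l) + Co²⁺(aq), the reaction quotient is Q = [Co²⁺(aq)] / [Hg²⁺(aq)].
Isolating [Co²⁺(aq)] in Q = 10^{−1.453} yields log [Co²⁺(aq)] = −1.091, i.e. 0.081 M.

0.081 M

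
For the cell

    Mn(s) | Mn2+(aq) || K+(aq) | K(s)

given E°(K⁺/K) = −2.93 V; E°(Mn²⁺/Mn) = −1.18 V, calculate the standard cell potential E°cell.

−1.75 V

By convention the left-hand electrode in cell notation is the anode (oxidation) and the right-hand electrode is the cathode (reduction).
E°cell = E°(right) − E°(left) = −2.93 − (−1.18) = −1.75 V.
The negative sign shows that, as written, the cell would require an external voltage to drive the reaction.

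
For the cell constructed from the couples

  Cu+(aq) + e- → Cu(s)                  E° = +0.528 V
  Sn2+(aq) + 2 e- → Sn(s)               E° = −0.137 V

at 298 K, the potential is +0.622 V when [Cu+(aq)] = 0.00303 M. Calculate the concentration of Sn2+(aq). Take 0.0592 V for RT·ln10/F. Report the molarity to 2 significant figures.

0.00026 M

The Cu⁺/Cu couple has the larger reduction potential, so it is the cathode: E°cell = +0.528 − (−0.137) = +0.665 V and n = 2.
Since E = E° − (0.0592/n)·log Q, log Q = n(E° − E)/0.0592 = 1.453.
Balancing electrons gives 2 Cu+(aq) + Sn(s) → 2 Cu(s) + Sn2+(aq); thus Q = [Sn2+(aq)] / [Cu+(aq)]^2.
Isolating [Sn2+(aq)] in Q = 10^{1.453} yields log [Sn2+(aq)] = −3.584, i.e. 0.00026 M.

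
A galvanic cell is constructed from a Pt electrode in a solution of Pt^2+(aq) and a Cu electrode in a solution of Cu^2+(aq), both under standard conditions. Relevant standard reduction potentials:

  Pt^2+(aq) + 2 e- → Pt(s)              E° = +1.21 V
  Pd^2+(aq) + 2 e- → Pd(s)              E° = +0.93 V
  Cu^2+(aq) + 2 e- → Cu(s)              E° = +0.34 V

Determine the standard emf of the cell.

+0.87 V

Of the two couples in this cell, the one with the more positive reduction potential is reduced at the cathode: here that is Pt²⁺/Pt (+1.21 V); Cu²⁺/Cu (+0.34 V) is the anode.
E°cell = E°(cathode) − E°(anode) = +1.21 − (+0.34) = +0.87 V.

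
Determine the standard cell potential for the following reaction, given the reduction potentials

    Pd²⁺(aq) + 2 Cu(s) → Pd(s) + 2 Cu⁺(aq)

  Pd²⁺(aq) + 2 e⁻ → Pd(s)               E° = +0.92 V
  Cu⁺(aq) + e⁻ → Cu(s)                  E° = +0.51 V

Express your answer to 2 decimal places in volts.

Pd²⁺(aq) gains electrons, so the Pd²⁺/Pd couple is the cathode; the Cu⁺/Cu couple is the anode.
E°cell = E°(cathode) − E°(anode) = +0.92 − (+0.51) = +0.41 V.

+0.41 V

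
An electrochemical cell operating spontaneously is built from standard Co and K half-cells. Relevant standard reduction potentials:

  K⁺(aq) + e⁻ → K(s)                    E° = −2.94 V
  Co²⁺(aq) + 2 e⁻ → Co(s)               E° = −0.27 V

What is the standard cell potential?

The Co²⁺/Co couple has the higher E°, so Co ion is reduced (cathode) and K is oxidized (anode).
E°cell = E°(cathode) − E°(anode) = −0.27 − (−2.94) = +2.67 V.

+2.67 V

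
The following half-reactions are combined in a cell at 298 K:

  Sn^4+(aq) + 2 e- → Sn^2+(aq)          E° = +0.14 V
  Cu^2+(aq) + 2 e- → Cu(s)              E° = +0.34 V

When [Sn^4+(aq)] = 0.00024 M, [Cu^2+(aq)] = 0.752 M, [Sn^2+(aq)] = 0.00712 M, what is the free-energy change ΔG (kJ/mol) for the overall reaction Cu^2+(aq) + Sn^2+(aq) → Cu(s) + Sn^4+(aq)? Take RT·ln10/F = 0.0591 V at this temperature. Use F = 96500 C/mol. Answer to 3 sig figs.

−46.3 kJ/mol

E°cell = +0.34 − (+0.14) = +0.20 V; the balanced reaction transfers n = 2 electrons.
Q = [Sn^4+(aq)] / ([Cu^2+(aq)]·[Sn^2+(aq)]) = 0.0448, so log Q = −1.348 and E = +0.20 − (0.0591/2)(−1.348) = +0.2398 V.
Finally ΔG = −nFE = −(2)(96500 C/mol)(+0.2398 V) = −46.3 kJ/mol.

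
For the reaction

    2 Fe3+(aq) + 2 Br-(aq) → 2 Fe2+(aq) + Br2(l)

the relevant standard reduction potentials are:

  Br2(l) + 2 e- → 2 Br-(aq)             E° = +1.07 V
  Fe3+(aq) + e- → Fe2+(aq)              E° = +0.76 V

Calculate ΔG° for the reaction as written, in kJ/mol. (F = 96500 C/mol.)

In the reaction as written Fe3+(aq) is reduced, so the Fe³⁺/Fe²⁺ couple is the cathode and Br₂/Br⁻ is the anode.
E°cell = +0.76 − (+1.07) = −0.31 V; balancing electrons gives n = 2.
ΔG° = −nFE°cell = −(2)(96500)(−0.31) J/mol = +59.8 kJ/mol.

+59.8 kJ/mol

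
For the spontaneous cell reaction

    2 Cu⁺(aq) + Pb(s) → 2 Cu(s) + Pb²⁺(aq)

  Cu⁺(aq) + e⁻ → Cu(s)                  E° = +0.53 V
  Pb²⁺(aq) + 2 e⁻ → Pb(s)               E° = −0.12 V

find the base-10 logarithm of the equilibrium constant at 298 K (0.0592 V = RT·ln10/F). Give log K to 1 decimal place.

log K = 22.0

The Cu⁺/Cu couple is reduced (cathode); E°cell = +0.53 − (−0.12) = +0.65 V with n = 2.
At equilibrium E = 0, so log K = nE°cell / 0.0592 = (2)(+0.65) / 0.0592 = 22.0.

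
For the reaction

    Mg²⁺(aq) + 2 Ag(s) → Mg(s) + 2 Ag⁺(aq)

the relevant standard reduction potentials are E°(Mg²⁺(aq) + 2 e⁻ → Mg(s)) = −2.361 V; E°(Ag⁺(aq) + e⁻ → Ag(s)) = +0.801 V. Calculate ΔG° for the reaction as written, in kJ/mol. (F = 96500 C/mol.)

In the reaction as written Mg²⁺(aq) is reduced, so the Mg²⁺/Mg couple is the cathode and Ag⁺/Ag is the anode.
E°cell = −2.361 − (+0.801) = −3.162 V; balancing electrons gives n = 2.
ΔG° = −nFE°cell = −(2)(96500)(−3.162) J/mol = +610 kJ/mol.

+610 kJ/mol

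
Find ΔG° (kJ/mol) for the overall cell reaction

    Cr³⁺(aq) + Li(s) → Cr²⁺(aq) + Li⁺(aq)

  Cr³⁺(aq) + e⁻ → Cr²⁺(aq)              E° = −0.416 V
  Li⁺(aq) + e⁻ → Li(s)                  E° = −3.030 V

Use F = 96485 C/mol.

In the reaction as written Cr³⁺(aq) is reduced, so the Cr³⁺/Cr²⁺ couple is the cathode and Li⁺/Li is the anode.
E°cell = −0.416 − (−3.030) = +2.614 V; balancing electrons gives n = 1.
ΔG° = −nFE°cell = −(1)(96485)(+2.614) J/mol = −252 kJ/mol.

−252 kJ/mol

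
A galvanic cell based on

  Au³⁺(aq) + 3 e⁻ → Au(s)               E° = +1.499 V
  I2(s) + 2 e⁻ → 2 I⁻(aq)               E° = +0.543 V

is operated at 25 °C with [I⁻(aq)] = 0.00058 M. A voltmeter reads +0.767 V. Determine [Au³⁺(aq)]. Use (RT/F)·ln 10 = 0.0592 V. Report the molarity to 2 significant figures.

Au³⁺/Au is the cathode (higher E°); E°cell = +1.499 − (+0.543) = +0.956 V with n = 6.
Rearranging E = E° − (0.0592/n)·log Q gives log Q = 6(+0.956 − (+0.767))/0.0592 = 19.155.
Balancing electrons gives 2 Au³⁺(aq) + 6 I⁻(aq) → 2 Au(s) + 3 I2(s); thus Q = 1 / ([Au³⁺(aq)]^2·[I⁻(aq)]^6).
Isolating [Au³⁺(aq)] in Q = 10^{19.155} yields log [Au³⁺(aq)] = 0.132, i.e. 1.4 M.

1.4 M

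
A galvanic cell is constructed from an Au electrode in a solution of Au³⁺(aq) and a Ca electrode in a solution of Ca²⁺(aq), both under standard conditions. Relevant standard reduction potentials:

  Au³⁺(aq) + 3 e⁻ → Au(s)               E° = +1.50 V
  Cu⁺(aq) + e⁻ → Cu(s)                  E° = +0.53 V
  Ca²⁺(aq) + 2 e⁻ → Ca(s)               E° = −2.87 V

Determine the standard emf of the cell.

The Au³⁺/Au couple has the higher E°, so Au ion is reduced (cathode) and Ca is oxidized (anode).
E°cell = E°(cathode) − E°(anode) = +1.50 − (−2.87) = +4.37 V.

+4.37 V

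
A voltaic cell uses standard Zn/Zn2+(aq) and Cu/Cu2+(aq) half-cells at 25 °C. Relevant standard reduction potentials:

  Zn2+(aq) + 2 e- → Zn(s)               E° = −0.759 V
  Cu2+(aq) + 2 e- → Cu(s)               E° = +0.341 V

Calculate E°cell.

The Cu²⁺/Cu couple has the higher E°, so Cu ion is reduced (cathode) and Zn is oxidized (anode).
E°cell = E°(cathode) − E°(anode) = +0.341 − (−0.759) = +1.100 V.

+1.100 V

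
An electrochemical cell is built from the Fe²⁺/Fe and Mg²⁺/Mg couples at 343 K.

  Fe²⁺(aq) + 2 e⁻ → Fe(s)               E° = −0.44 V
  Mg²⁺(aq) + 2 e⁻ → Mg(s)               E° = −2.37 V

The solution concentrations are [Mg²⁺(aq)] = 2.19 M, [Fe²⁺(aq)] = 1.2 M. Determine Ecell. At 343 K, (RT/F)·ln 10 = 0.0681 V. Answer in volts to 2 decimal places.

Fe²⁺/Fe is reduced (cathode, E° = −0.44 V) and Mg²⁺/Mg is oxidized (anode).
The standard potential is −0.44 − (−2.37) = +1.93 V and the balanced reaction transfers n = 2 electrons.
Balancing gives Fe²⁺(aq) + Mg(s) → Fe(s) + Mg²⁺(aq); hence Q = [Mg²⁺(aq)] / [Fe²⁺(aq)] = 1.82 (log Q = 0.261).
Applying E = E° − (RT ln10/nF)·log Q gives +1.93 − (0.0681/2)(0.261) = +1.92 V.

+1.92 V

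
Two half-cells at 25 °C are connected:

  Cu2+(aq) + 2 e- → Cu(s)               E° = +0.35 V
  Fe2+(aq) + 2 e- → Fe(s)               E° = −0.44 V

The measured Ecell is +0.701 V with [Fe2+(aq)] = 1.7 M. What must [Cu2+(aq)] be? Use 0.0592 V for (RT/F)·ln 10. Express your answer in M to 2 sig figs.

With Cu²⁺/Cu at the cathode and Fe²⁺/Fe at the anode, E°cell = +0.35 − (−0.44) = +0.79 V (n = 2).
Since E = E° − (0.0592/n)·log Q, log Q = n(E° − E)/0.0592 = 3.007.
For Cu2+(aq) + Fe(s) → Cu(s) + Fe2+(aq), the reaction quotient is Q = [Fe2+(aq)] / [Cu2+(aq)].
Isolating [Cu2+(aq)] in Q = 10^{3.007} yields log [Cu2+(aq)] = −2.777, i.e. 0.0017 M.

0.0017 M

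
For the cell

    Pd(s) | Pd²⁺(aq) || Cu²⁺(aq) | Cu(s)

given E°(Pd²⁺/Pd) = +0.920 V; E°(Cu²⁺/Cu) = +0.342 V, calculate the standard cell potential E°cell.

By convention the left-hand electrode in cell notation is the anode (oxidation) and the right-hand electrode is the cathode (reduction).
E°cell = E°(right) − E°(left) = +0.342 − (+0.920) = −0.578 V.
The negative sign shows that, as written, the cell would require an external voltage to drive the reaction.

−0.578 V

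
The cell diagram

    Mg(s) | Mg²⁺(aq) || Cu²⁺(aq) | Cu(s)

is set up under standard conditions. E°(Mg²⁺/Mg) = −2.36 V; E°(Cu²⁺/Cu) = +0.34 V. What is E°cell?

+2.70 V

By convention the left-hand electrode in cell notation is the anode (oxidation) and the right-hand electrode is the cathode (reduction).
E°cell = E°(right) − E°(left) = +0.34 − (−2.36) = +2.70 V.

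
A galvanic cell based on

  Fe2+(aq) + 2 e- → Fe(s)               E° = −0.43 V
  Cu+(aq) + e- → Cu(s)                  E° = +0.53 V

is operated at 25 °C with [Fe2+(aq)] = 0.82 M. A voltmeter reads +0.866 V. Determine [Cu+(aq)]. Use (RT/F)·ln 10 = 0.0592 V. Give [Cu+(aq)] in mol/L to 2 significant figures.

0.023 M

The Cu⁺/Cu couple has the larger reduction potential, so it is the cathode: E°cell = +0.53 − (−0.43) = +0.96 V and n = 2.
Since E = E° − (0.0592/n)·log Q, log Q = n(E° − E)/0.0592 = 3.176.
Balancing electrons gives 2 Cu+(aq) + Fe(s) → 2 Cu(s) + Fe2+(aq); thus Q = [Fe2+(aq)] / [Cu+(aq)]^2.
Solving for the unknown gives log [Cu+(aq)] = −1.631, so [Cu+(aq)] ≈ 0.023 M.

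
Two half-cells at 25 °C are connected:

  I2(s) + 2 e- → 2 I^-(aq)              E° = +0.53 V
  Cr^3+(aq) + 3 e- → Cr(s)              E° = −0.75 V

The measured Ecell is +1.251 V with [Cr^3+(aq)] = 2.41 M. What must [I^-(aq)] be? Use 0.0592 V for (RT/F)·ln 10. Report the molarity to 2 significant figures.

2.3 M

The I₂/I⁻ couple has the larger reduction potential, so it is the cathode: E°cell = +0.53 − (−0.75) = +1.28 V and n = 6.
Rearranging E = E° − (0.0592/n)·log Q gives log Q = 6(+1.28 − (+1.251))/0.0592 = 2.939.
Balancing electrons gives 3 I2(s) + 2 Cr(s) → 6 I^-(aq) + 2 Cr^3+(aq); thus Q = [I^-(aq)]^6·[Cr^3+(aq)]^2.
Solving for the unknown gives log [I^-(aq)] = 0.362, so [I^-(aq)] ≈ 2.3 M.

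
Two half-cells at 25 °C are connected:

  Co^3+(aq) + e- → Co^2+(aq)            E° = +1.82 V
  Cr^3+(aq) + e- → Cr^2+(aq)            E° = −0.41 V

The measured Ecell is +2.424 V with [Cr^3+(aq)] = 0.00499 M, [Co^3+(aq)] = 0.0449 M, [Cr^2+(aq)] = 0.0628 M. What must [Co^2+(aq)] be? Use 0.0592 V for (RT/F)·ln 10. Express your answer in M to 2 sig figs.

0.00030 M

The Co³⁺/Co²⁺ couple has the larger reduction potential, so it is the cathode: E°cell = +1.82 − (−0.41) = +2.23 V and n = 1.
Since E = E° − (0.0592/n)·log Q, log Q = n(E° − E)/0.0592 = −3.277.
Balancing electrons gives Co^3+(aq) + Cr^2+(aq) → Co^2+(aq) + Cr^3+(aq); thus Q = ([Co^2+(aq)]·[Cr^3+(aq)]) / ([Co^3+(aq)]·[Cr^2+(aq)]).
Solving for the unknown gives log [Co^2+(aq)] = −3.525, so [Co^2+(aq)] ≈ 0.00030 M.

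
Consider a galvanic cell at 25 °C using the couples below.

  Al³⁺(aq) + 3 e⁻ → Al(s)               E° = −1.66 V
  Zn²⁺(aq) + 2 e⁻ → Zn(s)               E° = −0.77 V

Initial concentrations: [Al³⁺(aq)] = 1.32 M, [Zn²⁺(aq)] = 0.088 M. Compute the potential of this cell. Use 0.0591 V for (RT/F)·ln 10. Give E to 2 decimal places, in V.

+0.86 V

Since E°(Zn²⁺/Zn) > E°(Al³⁺/Al), Zn²⁺/Zn serves as the cathode.
E°cell = E°cat − E°an = −0.77 − (−1.66) = +0.89 V; n = 6.
Balancing gives 3 Zn²⁺(aq) + 2 Al(s) → 3 Zn(s) + 2 Al³⁺(aq); hence Q = [Al³⁺(aq)]^2 / [Zn²⁺(aq)]^3 = 2.56×10^3 (log Q = 3.408).
Applying E = E° − (RT ln10/nF)·log Q gives +0.89 − (0.0591/6)(3.408) = +0.86 V.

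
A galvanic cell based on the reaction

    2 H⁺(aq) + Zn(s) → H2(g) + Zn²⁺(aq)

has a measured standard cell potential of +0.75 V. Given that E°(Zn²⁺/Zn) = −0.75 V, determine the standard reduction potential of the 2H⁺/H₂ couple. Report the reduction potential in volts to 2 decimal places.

In the reaction as written the 2H⁺/H₂ couple is reduced (cathode) and Zn²⁺/Zn is oxidized (anode), so E°cell = E°(2H⁺/H₂) − E°(Zn²⁺/Zn).
E°(2H⁺/H₂) = E°cell + E°(anode) = +0.75 + (−0.75) = +0.00 V.

+0.00 V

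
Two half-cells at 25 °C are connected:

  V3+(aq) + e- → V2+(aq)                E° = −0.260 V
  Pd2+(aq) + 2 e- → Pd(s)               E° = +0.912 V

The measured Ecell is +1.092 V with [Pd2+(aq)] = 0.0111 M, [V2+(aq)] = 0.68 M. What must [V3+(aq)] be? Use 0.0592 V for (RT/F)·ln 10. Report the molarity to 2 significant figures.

1.6 M

Pd²⁺/Pd is the cathode (higher E°); E°cell = +0.912 − (−0.260) = +1.172 V with n = 2.
From the Nernst equation, log Q = n(E° − E)/0.0592 = 2·(+1.172 − (+1.092))/0.0592 = 2.703.
Balancing electrons gives Pd2+(aq) + 2 V2+(aq) → Pd(s) + 2 V3+(aq); thus Q = [V3+(aq)]^2 / ([Pd2+(aq)]·[V2+(aq)]^2).
Solving for the unknown gives log [V3+(aq)] = 0.207, so [V3+(aq)] ≈ 1.6 M.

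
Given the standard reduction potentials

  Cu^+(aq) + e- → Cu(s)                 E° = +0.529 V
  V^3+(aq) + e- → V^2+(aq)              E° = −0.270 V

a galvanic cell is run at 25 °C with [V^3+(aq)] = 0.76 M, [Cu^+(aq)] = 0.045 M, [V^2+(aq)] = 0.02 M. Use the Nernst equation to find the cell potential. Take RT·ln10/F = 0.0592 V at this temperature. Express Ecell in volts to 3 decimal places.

+0.626 V

Since E°(Cu⁺/Cu) > E°(V³⁺/V²⁺), Cu⁺/Cu serves as the cathode.
E°cell = E°cat − E°an = +0.529 − (−0.270) = +0.799 V; n = 1.
For the overall reaction Cu^+(aq) + V^2+(aq) → Cu(s) + V^3+(aq), Q = [V^3+(aq)] / ([Cu^+(aq)]·[V^2+(aq)]) = 844, giving log Q = 2.927.
Applying E = E° − (RT ln10/nF)·log Q gives +0.799 − (0.0592/1)(2.927) = +0.626 V.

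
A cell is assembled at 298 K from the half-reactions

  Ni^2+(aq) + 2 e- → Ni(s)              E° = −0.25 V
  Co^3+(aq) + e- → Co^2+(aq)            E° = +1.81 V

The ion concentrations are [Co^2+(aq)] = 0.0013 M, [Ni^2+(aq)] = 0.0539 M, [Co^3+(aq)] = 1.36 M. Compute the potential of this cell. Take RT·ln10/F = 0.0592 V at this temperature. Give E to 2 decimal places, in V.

+2.28 V

Co³⁺/Co²⁺ is reduced (cathode, E° = +1.81 V) and Ni²⁺/Ni is oxidized (anode).
The standard potential is +1.81 − (−0.25) = +2.06 V and the balanced reaction transfers n = 2 electrons.
The balanced reaction is 2 Co^3+(aq) + Ni(s) → 2 Co^2+(aq) + Ni^2+(aq), so Q = ([Co^2+(aq)]^2·[Ni^2+(aq)]) / [Co^3+(aq)]^2 = 4.92×10^−8 and log Q = −7.308.
E = E° − (0.0592/n)·log Q = +2.06 − (0.0592/2)(−7.308) = +2.28 V.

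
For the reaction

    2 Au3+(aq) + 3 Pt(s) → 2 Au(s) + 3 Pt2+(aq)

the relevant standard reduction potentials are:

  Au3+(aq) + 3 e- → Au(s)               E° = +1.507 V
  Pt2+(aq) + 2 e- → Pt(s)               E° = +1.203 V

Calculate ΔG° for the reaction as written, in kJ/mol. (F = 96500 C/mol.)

In the reaction as written Au3+(aq) is reduced, so the Au³⁺/Au couple is the cathode and Pt²⁺/Pt is the anode.
E°cell = +1.507 − (+1.203) = +0.304 V; balancing electrons gives n = 6.
ΔG° = −nFE°cell = −(6)(96500)(+0.304) J/mol = −176 kJ/mol.

−176 kJ/mol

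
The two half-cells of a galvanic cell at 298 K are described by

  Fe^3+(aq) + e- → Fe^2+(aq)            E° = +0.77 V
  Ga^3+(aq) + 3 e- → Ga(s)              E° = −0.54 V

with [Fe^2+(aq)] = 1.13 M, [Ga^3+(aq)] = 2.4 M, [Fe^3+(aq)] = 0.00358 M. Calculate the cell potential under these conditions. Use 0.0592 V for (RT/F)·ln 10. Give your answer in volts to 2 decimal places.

+1.15 V

Fe³⁺/Fe²⁺ is reduced (cathode, E° = +0.77 V) and Ga³⁺/Ga is oxidized (anode).
The standard potential is +0.77 − (−0.54) = +1.31 V and the balanced reaction transfers n = 3 electrons.
For the overall reaction 3 Fe^3+(aq) + Ga(s) → 3 Fe^2+(aq) + Ga^3+(aq), Q = ([Fe^2+(aq)]^3·[Ga^3+(aq)]) / [Fe^3+(aq)]^3 = 7.55×10^7, giving log Q = 7.878.
By the Nernst equation, E = +1.31 − (0.0592/3)·(7.878) = +1.15 V.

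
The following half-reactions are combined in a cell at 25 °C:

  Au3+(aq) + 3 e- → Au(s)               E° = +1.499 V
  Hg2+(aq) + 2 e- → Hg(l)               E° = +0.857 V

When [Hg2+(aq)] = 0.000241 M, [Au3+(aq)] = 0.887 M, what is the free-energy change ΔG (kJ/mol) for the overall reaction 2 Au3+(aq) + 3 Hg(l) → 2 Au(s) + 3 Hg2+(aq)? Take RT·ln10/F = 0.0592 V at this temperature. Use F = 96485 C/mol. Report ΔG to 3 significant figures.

−433 kJ/mol

With Au³⁺/Au reduced at the cathode, E°cell = +1.499 − (+0.857) = +0.642 V and n = 6.
Here Q = [Hg2+(aq)]^3 / [Au3+(aq)]^2 = 1.78×10^−11 (log Q = −10.750), giving E = +0.642 − (0.0592/6)·(−10.750) = +0.7481 V.
Finally ΔG = −nFE = −(6)(96485 C/mol)(+0.7481 V) = −433 kJ/mol.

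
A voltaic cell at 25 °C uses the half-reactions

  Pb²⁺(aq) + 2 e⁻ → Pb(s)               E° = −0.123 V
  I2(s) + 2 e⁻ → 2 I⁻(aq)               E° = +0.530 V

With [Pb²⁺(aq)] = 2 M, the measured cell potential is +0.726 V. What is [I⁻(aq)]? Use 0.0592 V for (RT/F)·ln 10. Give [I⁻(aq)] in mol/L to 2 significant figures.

0.041 M

The I₂/I⁻ couple has the larger reduction potential, so it is the cathode: E°cell = +0.530 − (−0.123) = +0.653 V and n = 2.
Since E = E° − (0.0592/n)·log Q, log Q = n(E° − E)/0.0592 = −2.466.
Balancing electrons gives I2(s) + Pb(s) → 2 I⁻(aq) + Pb²⁺(aq); thus Q = [I⁻(aq)]^2·[Pb²⁺(aq)].
Solving for the unknown gives log [I⁻(aq)] = −1.384, so [I⁻(aq)] ≈ 0.041 M.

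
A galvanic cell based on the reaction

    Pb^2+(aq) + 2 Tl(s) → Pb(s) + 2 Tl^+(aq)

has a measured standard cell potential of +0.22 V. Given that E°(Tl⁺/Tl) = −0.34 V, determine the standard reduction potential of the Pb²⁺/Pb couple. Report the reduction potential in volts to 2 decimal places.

In the reaction as written the Pb²⁺/Pb couple is reduced (cathode) and Tl⁺/Tl is oxidized (anode), so E°cell = E°(Pb²⁺/Pb) − E°(Tl⁺/Tl).
E°(Pb²⁺/Pb) = E°cell + E°(anode) = +0.22 + (−0.34) = −0.12 V.

−0.12 V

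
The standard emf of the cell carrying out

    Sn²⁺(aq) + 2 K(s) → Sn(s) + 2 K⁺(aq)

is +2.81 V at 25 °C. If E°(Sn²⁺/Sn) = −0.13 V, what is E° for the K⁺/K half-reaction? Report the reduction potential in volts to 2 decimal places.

−2.94 V

In the reaction as written the Sn²⁺/Sn couple is reduced (cathode) and K⁺/K is oxidized (anode), so E°cell = E°(Sn²⁺/Sn) − E°(K⁺/K).
E°(K⁺/K) = E°(cathode) − E°cell = −0.13 − (+2.81) = −2.94 V.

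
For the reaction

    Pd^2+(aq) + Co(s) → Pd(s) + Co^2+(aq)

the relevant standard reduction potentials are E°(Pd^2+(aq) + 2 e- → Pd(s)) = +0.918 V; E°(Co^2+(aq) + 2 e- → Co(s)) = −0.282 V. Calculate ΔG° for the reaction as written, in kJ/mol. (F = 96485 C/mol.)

In the reaction as written Pd^2+(aq) is reduced, so the Pd²⁺/Pd couple is the cathode and Co²⁺/Co is the anode.
E°cell = +0.918 − (−0.282) = +1.200 V; balancing electrons gives n = 2.
ΔG° = −nFE°cell = −(2)(96485)(+1.200) J/mol = −232 kJ/mol.

−232 kJ/mol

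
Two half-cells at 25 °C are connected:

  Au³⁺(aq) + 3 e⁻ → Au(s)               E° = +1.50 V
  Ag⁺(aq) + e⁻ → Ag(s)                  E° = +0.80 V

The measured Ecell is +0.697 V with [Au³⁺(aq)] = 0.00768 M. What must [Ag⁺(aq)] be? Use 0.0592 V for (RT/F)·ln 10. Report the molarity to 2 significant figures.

Au³⁺/Au is the cathode (higher E°); E°cell = +1.50 − (+0.80) = +0.70 V with n = 3.
Since E = E° − (0.0592/n)·log Q, log Q = n(E° − E)/0.0592 = 0.152.
For Au³⁺(aq) + 3 Ag(s) → Au(s) + 3 Ag⁺(aq), the reaction quotient is Q = [Ag⁺(aq)]^3 / [Au³⁺(aq)].
Isolating [Ag⁺(aq)] in Q = 10^{0.152} yields log [Ag⁺(aq)] = −0.654, i.e. 0.22 M.

0.22 M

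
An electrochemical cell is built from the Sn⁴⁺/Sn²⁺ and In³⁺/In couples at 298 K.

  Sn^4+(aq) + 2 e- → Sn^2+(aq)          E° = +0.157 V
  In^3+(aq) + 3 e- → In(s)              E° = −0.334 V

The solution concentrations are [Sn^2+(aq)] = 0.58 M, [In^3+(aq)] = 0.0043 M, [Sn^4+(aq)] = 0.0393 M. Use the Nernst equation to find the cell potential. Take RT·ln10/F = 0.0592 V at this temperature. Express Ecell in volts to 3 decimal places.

+0.503 V

Sn⁴⁺/Sn²⁺ is reduced (cathode, E° = +0.157 V) and In³⁺/In is oxidized (anode).
E°cell = +0.157 − (−0.334) = +0.491 V, with n = 6 electrons transferred.
Balancing gives 3 Sn^4+(aq) + 2 In(s) → 3 Sn^2+(aq) + 2 In^3+(aq); hence Q = ([Sn^2+(aq)]^3·[In^3+(aq)]^2) / [Sn^4+(aq)]^3 = 0.0594 (log Q = −1.226).
By the Nernst equation, E = +0.491 − (0.0592/6)·(−1.226) = +0.503 V.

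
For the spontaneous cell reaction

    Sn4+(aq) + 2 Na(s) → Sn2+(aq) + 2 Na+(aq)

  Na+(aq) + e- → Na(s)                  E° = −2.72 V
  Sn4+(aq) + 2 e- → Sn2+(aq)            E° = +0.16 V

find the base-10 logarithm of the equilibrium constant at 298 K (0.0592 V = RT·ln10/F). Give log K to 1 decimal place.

log K = 97.3

The Sn⁴⁺/Sn²⁺ couple is reduced (cathode); E°cell = +0.16 − (−2.72) = +2.88 V with n = 2.
At equilibrium E = 0, so log K = nE°cell / 0.0592 = (2)(+2.88) / 0.0592 = 97.3.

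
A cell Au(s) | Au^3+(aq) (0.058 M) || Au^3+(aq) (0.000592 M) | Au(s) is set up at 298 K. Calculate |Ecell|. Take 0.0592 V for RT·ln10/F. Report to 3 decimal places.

0.039 V

For a concentration cell E°cell = 0, since both electrodes use the same couple.
The compartment with the higher Au^3+(aq) concentration (0.058 M) acts as the cathode; ions are reduced there and produced at the dilute (0.000592 M) anode.
With n = 3, Ecell = −(0.0592/3)·log([dilute]/[conc]) = −(0.0592/3)·log(0.000592/0.058) = +0.039 V.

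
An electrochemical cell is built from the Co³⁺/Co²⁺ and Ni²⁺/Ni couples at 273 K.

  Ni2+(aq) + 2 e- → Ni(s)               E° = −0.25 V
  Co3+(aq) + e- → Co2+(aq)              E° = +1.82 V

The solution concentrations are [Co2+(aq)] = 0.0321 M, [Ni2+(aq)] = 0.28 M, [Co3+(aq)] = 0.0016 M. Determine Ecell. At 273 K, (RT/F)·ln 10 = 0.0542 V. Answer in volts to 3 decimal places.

Since E°(Co³⁺/Co²⁺) > E°(Ni²⁺/Ni), Co³⁺/Co²⁺ serves as the cathode.
E°cell = E°cat − E°an = +1.82 − (−0.25) = +2.07 V; n = 2.
The balanced reaction is 2 Co3+(aq) + Ni(s) → 2 Co2+(aq) + Ni2+(aq), so Q = ([Co2+(aq)]^2·[Ni2+(aq)]) / [Co3+(aq)]^2 = 113 and log Q = 2.052.
By the Nernst equation, E = +2.07 − (0.0542/2)·(2.052) = +2.014 V.

+2.014 V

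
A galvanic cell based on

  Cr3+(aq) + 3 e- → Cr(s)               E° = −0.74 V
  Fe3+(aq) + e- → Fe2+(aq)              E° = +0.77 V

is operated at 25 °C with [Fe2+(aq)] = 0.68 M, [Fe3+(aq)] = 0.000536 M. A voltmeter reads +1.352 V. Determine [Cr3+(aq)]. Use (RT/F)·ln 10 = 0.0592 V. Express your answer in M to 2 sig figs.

0.050 M

With Fe³⁺/Fe²⁺ at the cathode and Cr³⁺/Cr at the anode, E°cell = +0.77 − (−0.74) = +1.51 V (n = 3).
Rearranging E = E° − (0.0592/n)·log Q gives log Q = 3(+1.51 − (+1.352))/0.0592 = 8.007.
Balancing electrons gives 3 Fe3+(aq) + Cr(s) → 3 Fe2+(aq) + Cr3+(aq); thus Q = ([Fe2+(aq)]^3·[Cr3+(aq)]) / [Fe3+(aq)]^3.
Isolating [Cr3+(aq)] in Q = 10^{8.007} yields log [Cr3+(aq)] = −1.303, i.e. 0.050 M.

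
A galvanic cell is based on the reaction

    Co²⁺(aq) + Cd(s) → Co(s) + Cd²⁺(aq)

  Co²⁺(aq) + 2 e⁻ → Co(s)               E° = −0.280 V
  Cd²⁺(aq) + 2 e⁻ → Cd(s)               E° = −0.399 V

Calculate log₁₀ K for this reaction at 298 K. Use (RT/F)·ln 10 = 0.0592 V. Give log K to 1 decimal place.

log K = 4.0

The Co²⁺/Co couple is reduced (cathode); E°cell = −0.280 − (−0.399) = +0.119 V with n = 2.
At equilibrium E = 0, so log K = nE°cell / 0.0592 = (2)(+0.119) / 0.0592 = 4.0.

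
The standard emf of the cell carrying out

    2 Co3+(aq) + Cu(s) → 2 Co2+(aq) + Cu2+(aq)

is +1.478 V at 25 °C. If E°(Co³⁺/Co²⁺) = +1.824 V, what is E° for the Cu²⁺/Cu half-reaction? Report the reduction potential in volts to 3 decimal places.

+0.346 V

In the reaction as written the Co³⁺/Co²⁺ couple is reduced (cathode) and Cu²⁺/Cu is oxidized (anode), so E°cell = E°(Co³⁺/Co²⁺) − E°(Cu²⁺/Cu).
E°(Cu²⁺/Cu) = E°(cathode) − E°cell = +1.824 − (+1.478) = +0.346 V.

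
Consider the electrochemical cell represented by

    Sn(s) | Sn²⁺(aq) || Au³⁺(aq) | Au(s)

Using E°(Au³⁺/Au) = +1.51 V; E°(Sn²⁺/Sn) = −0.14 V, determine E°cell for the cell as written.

+1.65 V

By convention the left-hand electrode in cell notation is the anode (oxidation) and the right-hand electrode is the cathode (reduction).
E°cell = E°(right) − E°(left) = +1.51 − (−0.14) = +1.65 V.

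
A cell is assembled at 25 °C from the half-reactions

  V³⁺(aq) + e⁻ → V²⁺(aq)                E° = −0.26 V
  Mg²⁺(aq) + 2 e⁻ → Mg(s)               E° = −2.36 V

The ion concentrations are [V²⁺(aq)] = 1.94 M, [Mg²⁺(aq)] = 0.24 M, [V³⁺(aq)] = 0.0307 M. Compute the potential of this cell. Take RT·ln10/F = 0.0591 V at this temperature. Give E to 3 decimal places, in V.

+2.012 V

V³⁺/V²⁺ is reduced (cathode, E° = −0.26 V) and Mg²⁺/Mg is oxidized (anode).
The standard potential is −0.26 − (−2.36) = +2.10 V and the balanced reaction transfers n = 2 electrons.
For the overall reaction 2 V³⁺(aq) + Mg(s) → 2 V²⁺(aq) + Mg²⁺(aq), Q = ([V²⁺(aq)]^2·[Mg²⁺(aq)]) / [V³⁺(aq)]^2 = 958, giving log Q = 2.982.
E = E° − (0.0591/n)·log Q = +2.10 − (0.0591/2)(2.982) = +2.012 V.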